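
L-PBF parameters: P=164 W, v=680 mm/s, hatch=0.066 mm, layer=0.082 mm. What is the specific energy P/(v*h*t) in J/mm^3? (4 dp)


Build rate = 680 * 0.066 * 0.082 = 3.68016 mm^3/s
SE = 164 / 3.68016 = 44.5633 J/mm^3


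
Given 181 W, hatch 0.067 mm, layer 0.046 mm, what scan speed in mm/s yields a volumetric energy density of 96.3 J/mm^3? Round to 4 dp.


v = 181 / (96.3*0.067*0.046) = 609.8453 mm/s


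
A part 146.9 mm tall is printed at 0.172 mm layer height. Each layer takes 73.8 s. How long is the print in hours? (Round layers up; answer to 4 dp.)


Layers = ceil(146.9/0.172) = 855
t = 855 * 73.8 / 3600 = 17.5275 hrs


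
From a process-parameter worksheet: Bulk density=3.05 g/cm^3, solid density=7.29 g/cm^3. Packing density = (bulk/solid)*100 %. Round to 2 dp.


Packing = (3.05/7.29)*100 = 41.84 %


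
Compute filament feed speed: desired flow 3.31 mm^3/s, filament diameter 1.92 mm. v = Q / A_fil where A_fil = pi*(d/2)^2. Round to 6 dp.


A = pi*(1.92/2)^2 = 2.895292
v = 3.31 / 2.895292 = 1.143235 mm/s


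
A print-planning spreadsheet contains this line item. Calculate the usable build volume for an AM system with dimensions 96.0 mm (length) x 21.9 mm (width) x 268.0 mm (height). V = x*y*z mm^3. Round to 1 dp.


V = 96.0 * 21.9 * 268.0 = 563443.2 mm^3


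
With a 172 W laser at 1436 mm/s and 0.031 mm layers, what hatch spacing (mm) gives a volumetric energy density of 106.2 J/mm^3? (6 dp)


h = 172 / (106.2*1436*0.031) = 0.036382 mm


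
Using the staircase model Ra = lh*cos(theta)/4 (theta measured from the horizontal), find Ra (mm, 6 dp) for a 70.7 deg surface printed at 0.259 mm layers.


Ra = 0.259 * cos(70.7) / 4 = 0.021401 mm


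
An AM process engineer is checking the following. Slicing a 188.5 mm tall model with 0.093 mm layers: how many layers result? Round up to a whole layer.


Layers = ceil(188.5/0.093) = 2027


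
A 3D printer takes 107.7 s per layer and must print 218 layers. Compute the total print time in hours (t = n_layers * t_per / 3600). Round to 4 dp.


t = 218 * 107.7 / 3600 = 6.5218 hrs


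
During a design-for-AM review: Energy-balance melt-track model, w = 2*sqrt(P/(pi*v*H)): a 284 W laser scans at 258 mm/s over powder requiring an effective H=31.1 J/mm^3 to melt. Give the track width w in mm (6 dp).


w = 2*sqrt(284/(pi*258*31.1)) = 0.212287 mm


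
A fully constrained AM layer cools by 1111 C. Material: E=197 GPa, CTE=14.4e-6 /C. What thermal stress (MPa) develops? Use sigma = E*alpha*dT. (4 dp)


sigma = 197*1000 * 14.4e-6 * 1111 = 3151.6848 MPa


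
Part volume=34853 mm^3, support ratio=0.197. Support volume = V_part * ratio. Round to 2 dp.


V_support = 34853 * 0.197 = 6866.04 mm^3


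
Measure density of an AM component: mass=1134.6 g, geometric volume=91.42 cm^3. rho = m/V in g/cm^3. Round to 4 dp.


rho = 1134.6 / 91.42 = 12.4109 g/cm^3


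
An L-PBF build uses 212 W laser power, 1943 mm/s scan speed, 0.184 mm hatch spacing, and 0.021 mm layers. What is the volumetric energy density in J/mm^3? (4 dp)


E = 212 / (1943*0.184*0.021) = 28.2375 J/mm^3


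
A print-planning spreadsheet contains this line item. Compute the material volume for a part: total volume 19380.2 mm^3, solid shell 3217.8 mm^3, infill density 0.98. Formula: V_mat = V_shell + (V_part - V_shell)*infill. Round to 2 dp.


V_infill = (19380.2 - 3217.8) * 0.98 = 15839.15
V_total = 3217.8 + 15839.15 = 19056.95 mm^3


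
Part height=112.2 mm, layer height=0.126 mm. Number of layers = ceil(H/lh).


Layers = ceil(112.2/0.126) = 891


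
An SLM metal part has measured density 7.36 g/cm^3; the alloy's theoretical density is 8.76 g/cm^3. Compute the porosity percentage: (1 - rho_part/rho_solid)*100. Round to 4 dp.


Porosity = (1-7.36/8.76)*100 = 15.9817 %


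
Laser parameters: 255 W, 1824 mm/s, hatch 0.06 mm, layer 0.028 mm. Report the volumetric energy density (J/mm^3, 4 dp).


E = 255 / (1824*0.06*0.028) = 83.2159 J/mm^3


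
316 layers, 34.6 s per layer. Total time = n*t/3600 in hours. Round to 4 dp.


t = 316 * 34.6 / 3600 = 3.0371 hrs


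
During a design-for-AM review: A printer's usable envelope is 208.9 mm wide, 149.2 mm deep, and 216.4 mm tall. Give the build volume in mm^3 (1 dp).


V = 208.9 * 149.2 * 216.4 = 6744729.2 mm^3


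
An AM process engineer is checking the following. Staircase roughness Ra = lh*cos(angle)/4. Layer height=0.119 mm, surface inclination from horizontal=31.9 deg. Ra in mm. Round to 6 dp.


Ra = 0.119 * cos(31.9) / 4 = 0.025257 mm


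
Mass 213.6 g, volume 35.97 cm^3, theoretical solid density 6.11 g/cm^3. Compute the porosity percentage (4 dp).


rho_part = 213.6 / 35.97 = 5.9382819 g/cm^3
Porosity = (1 - 5.9382819/6.11)*100 = 2.8104 %


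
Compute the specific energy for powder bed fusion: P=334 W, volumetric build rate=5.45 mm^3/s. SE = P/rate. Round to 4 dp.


SE = 334 / 5.45 = 61.2844 J/mm^3


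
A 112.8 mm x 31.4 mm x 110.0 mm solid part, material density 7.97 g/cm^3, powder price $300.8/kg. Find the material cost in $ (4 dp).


V = 112.8 * 31.4 * 110.0 = 389611.2 mm^3 = 389.6112 cm^3
Mass = 389.6112 * 7.97 / 1000 = 3.10520126 kg
Cost = 3.10520126 * 300.8 = 934.0445 $


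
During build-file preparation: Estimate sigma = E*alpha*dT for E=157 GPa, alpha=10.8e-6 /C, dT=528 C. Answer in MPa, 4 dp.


sigma = 157*1000 * 10.8e-6 * 528 = 895.2768 MPa


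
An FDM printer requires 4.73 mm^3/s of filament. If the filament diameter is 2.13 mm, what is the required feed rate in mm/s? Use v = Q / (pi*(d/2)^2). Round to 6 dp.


A = pi*(2.13/2)^2 = 3.563273
v = 4.73 / 3.563273 = 1.327431 mm/s


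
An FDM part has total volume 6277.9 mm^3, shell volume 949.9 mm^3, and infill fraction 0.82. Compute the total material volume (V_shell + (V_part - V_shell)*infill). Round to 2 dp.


V_infill = (6277.9 - 949.9) * 0.82 = 4368.96
V_total = 949.9 + 4368.96 = 5318.86 mm^3


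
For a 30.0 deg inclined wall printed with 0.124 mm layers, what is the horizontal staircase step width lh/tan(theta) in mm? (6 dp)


step = 0.124 / tan(30.0) = 0.214774 mm


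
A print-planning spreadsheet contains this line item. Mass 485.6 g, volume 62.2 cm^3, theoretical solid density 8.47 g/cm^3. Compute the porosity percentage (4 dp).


rho_part = 485.6 / 62.2 = 7.80707395 g/cm^3
Porosity = (1 - 7.80707395/8.47)*100 = 7.8268 %


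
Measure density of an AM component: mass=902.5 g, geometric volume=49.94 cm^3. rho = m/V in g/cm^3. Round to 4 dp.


rho = 902.5 / 49.94 = 18.0717 g/cm^3


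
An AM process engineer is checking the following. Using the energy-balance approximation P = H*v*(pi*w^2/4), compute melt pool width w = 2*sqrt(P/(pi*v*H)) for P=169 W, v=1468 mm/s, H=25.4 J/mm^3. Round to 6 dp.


w = 2*sqrt(169/(pi*1468*25.4)) = 0.075966 mm


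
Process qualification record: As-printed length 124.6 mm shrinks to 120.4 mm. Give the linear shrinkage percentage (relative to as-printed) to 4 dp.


Shrinkage = ((124.6-120.4)/124.6)*100 = 3.3708 %


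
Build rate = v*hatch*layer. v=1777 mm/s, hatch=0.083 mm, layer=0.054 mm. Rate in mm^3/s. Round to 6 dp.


Rate = 1777 * 0.083 * 0.054 = 7.964514 mm^3/s


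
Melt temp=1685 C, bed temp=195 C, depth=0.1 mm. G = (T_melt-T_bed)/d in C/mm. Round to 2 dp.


G = (1685-195)/0.1 = 14900.0 C/mm


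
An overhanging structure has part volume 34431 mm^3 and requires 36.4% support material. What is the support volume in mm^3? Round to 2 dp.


V_support = 34431 * 0.364 = 12532.88 mm^3


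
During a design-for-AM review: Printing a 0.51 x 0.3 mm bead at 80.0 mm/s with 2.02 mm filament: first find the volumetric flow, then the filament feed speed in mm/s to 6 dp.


Q = 0.51 * 0.3 * 80.0 = 12.24 mm^3/s
A_fil = pi*(2.02/2)^2 = 3.20473867 mm^2
v_feed = 12.24 / 3.20473867 = 3.819344 mm/s


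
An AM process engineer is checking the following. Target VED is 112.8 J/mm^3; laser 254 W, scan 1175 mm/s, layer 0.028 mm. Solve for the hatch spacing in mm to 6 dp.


h = 254 / (112.8*1175*0.028) = 0.068443 mm


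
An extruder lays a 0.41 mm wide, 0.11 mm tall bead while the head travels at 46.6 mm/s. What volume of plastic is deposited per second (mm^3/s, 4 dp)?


Rate = 0.41 * 0.11 * 46.6 = 2.1017 mm^3/s


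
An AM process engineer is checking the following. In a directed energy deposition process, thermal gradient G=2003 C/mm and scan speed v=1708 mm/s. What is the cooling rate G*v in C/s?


CR = 2003 * 1708 = 3421124 C/s


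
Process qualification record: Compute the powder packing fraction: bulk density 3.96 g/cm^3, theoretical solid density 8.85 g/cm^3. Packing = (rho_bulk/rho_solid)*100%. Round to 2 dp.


Packing = (3.96/8.85)*100 = 44.75 %


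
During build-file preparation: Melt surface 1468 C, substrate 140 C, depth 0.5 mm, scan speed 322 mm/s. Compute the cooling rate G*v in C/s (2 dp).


G = (1468-140)/0.5 = 2656.0 C/mm
CR = 2656.0 * 322 = 855232.0 C/s


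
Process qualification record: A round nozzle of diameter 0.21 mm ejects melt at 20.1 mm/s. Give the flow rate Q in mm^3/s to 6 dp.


A = pi*(0.21/2)^2 = 0.03463606 mm^2
Q = 0.03463606 * 20.1 = 0.696185 mm^3/s


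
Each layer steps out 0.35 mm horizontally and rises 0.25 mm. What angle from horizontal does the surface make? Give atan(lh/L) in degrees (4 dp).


angle = atan(0.25/0.35) = 35.5377 degrees


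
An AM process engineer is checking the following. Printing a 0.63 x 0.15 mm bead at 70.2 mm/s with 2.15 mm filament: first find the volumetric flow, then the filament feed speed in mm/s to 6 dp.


Q = 0.63 * 0.15 * 70.2 = 6.6339 mm^3/s
A_fil = pi*(2.15/2)^2 = 3.63050301 mm^2
v_feed = 6.6339 / 3.63050301 = 1.827267 mm/s


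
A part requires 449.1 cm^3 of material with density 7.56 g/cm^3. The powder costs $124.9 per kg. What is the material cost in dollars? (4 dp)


Mass = 449.1*7.56/1000 = 3.395196 kg
Cost = 3.395196 * 124.9 = 424.06 $


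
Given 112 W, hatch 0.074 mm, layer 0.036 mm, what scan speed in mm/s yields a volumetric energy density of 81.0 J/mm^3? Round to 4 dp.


v = 112 / (81.0*0.074*0.036) = 519.0376 mm/s


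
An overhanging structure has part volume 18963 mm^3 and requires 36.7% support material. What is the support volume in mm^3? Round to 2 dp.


V_support = 18963 * 0.367 = 6959.42 mm^3


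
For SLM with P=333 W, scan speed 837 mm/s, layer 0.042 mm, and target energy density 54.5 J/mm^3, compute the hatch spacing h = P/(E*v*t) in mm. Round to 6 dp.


h = 333 / (54.5*837*0.042) = 0.173809 mm


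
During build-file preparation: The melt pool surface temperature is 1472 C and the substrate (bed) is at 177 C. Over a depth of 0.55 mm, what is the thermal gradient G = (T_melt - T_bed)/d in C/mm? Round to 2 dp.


G = (1472-177)/0.55 = 2354.55 C/mm


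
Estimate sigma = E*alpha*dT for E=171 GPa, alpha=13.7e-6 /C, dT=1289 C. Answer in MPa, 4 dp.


sigma = 171*1000 * 13.7e-6 * 1289 = 3019.7403 MPa


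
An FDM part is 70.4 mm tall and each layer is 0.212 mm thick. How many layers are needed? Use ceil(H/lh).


Layers = ceil(70.4/0.212) = 333


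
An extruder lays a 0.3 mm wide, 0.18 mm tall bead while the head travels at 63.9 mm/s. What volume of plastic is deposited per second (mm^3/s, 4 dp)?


Rate = 0.3 * 0.18 * 63.9 = 3.4506 mm^3/s


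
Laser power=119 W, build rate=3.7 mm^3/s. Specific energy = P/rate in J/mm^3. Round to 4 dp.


SE = 119 / 3.7 = 32.1622 J/mm^3


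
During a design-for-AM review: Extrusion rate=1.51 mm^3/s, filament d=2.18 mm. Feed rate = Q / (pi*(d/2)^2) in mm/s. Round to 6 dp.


A = pi*(2.18/2)^2 = 3.732526
v = 1.51 / 3.732526 = 0.404552 mm/s


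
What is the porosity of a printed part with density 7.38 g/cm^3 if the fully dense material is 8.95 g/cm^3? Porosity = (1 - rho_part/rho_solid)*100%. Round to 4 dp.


Porosity = (1-7.38/8.95)*100 = 17.5419 %


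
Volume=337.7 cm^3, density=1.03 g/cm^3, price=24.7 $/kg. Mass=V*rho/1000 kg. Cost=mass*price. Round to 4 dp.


Mass = 337.7*1.03/1000 = 0.347831 kg
Cost = 0.347831 * 24.7 = 8.5914 $


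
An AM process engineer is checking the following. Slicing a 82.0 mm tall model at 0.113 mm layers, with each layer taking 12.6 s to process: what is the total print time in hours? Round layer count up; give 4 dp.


Layers = ceil(82.0/0.113) = 726
t = 726 * 12.6 / 3600 = 2.541 hrs


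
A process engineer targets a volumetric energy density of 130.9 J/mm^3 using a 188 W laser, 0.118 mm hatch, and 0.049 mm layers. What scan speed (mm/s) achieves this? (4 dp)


v = 188 / (130.9*0.118*0.049) = 248.3934 mm/s


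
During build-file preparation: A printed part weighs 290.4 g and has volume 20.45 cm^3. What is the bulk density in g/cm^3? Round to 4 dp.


rho = 290.4 / 20.45 = 14.2005 g/cm^3


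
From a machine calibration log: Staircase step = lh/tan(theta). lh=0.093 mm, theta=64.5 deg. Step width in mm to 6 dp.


step = 0.093 / tan(64.5) = 0.044359 mm


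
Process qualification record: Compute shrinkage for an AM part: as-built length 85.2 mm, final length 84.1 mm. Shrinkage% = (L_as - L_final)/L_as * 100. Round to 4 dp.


Shrinkage = ((85.2-84.1)/85.2)*100 = 1.2911 %


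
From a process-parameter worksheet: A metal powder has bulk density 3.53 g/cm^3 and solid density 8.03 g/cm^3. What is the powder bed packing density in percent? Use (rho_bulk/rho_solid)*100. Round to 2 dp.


Packing = (3.53/8.03)*100 = 43.96 %


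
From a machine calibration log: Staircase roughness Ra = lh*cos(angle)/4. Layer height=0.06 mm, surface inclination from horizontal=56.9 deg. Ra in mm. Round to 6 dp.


Ra = 0.06 * cos(56.9) / 4 = 0.008192 mm


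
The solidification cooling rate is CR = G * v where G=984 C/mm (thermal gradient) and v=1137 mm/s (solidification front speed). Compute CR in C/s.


CR = 984 * 1137 = 1118808 C/s


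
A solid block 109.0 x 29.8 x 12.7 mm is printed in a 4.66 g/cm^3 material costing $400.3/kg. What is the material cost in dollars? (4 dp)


V = 109.0 * 29.8 * 12.7 = 41252.14 mm^3 = 41.25214 cm^3
Mass = 41.25214 * 4.66 / 1000 = 0.19223497 kg
Cost = 0.19223497 * 400.3 = 76.9517 $


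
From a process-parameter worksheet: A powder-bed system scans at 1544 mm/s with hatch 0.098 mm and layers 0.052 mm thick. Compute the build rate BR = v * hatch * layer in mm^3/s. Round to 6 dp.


Rate = 1544 * 0.098 * 0.052 = 7.868224 mm^3/s


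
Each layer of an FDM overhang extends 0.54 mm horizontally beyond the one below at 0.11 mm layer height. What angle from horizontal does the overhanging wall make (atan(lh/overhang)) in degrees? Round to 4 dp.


angle = atan(0.11/0.54) = 11.5138 degrees


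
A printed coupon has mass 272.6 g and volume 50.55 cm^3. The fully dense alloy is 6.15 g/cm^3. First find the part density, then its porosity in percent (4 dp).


rho_part = 272.6 / 50.55 = 5.39268051 g/cm^3
Porosity = (1 - 5.39268051/6.15)*100 = 12.3141 %


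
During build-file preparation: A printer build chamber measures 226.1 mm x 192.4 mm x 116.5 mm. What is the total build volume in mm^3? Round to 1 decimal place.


V = 226.1 * 192.4 * 116.5 = 5067941.1 mm^3


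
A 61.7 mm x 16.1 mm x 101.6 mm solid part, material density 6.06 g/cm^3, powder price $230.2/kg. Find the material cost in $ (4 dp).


V = 61.7 * 16.1 * 101.6 = 100926.392 mm^3 = 100.926392 cm^3
Mass = 100.926392 * 6.06 / 1000 = 0.61161394 kg
Cost = 0.61161394 * 230.2 = 140.7935 $


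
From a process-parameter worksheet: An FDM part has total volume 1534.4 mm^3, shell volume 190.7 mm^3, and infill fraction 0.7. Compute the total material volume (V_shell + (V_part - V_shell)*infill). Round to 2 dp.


V_infill = (1534.4 - 190.7) * 0.7 = 940.59
V_total = 190.7 + 940.59 = 1131.29 mm^3


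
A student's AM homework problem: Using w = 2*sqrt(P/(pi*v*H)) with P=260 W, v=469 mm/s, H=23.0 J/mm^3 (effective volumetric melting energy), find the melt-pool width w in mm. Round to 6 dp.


w = 2*sqrt(260/(pi*469*23.0)) = 0.175183 mm


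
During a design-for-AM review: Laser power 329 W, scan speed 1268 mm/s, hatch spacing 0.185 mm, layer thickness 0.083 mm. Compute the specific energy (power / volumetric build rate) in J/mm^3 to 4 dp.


Build rate = 1268 * 0.185 * 0.083 = 19.47014 mm^3/s
SE = 329 / 19.47014 = 16.8977 J/mm^3


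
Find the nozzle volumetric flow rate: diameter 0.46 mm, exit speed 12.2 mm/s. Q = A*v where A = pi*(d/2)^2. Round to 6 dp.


A = pi*(0.46/2)^2 = 0.16619025 mm^2
Q = 0.16619025 * 12.2 = 2.027521 mm^3/s


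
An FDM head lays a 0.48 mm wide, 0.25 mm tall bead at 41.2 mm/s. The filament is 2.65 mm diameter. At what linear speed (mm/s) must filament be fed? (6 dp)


Q = 0.48 * 0.25 * 41.2 = 4.944 mm^3/s
A_fil = pi*(2.65/2)^2 = 5.5154586 mm^2
v_feed = 4.944 / 5.5154586 = 0.89639 mm/s


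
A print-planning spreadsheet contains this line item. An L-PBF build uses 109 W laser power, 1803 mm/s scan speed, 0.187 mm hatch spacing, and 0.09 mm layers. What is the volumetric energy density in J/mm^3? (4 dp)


E = 109 / (1803*0.187*0.09) = 3.5921 J/mm^3


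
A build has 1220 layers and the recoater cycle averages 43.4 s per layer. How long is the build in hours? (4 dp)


t = 1220 * 43.4 / 3600 = 14.7078 hrs


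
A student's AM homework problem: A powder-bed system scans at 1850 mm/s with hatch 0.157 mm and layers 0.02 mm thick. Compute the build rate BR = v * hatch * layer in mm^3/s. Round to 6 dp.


Rate = 1850 * 0.157 * 0.02 = 5.809 mm^3/s


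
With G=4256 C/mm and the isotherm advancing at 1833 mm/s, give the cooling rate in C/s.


CR = 4256 * 1833 = 7801248 C/s


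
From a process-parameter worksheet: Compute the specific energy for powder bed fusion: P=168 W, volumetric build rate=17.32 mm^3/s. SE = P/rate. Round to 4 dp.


SE = 168 / 17.32 = 9.6998 J/mm^3


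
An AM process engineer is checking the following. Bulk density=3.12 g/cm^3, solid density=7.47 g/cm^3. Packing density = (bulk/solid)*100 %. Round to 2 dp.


Packing = (3.12/7.47)*100 = 41.77 %


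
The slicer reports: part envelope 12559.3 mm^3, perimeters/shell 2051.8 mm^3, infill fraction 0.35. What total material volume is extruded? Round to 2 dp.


V_infill = (12559.3 - 2051.8) * 0.35 = 3677.63
V_total = 2051.8 + 3677.63 = 5729.43 mm^3


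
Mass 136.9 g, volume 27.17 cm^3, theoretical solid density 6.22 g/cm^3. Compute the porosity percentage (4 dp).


rho_part = 136.9 / 27.17 = 5.03864556 g/cm^3
Porosity = (1 - 5.03864556/6.22)*100 = 18.9928 %


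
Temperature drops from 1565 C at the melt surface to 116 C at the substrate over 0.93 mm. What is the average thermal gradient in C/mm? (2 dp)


G = (1565-116)/0.93 = 1558.06 C/mm


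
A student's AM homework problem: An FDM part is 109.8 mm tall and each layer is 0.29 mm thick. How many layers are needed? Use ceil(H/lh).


Layers = ceil(109.8/0.29) = 379


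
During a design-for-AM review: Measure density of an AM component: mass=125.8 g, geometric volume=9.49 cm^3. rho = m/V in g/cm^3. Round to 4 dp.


rho = 125.8 / 9.49 = 13.2561 g/cm^3


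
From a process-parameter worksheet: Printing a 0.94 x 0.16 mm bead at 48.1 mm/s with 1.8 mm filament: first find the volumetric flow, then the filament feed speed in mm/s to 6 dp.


Q = 0.94 * 0.16 * 48.1 = 7.23424 mm^3/s
A_fil = pi*(1.8/2)^2 = 2.54469005 mm^2
v_feed = 7.23424 / 2.54469005 = 2.842877 mm/s


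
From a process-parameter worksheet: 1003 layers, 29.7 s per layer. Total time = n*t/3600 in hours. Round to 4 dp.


t = 1003 * 29.7 / 3600 = 8.2748 hrs


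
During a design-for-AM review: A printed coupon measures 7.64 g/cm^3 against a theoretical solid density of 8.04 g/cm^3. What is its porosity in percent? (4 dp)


Porosity = (1-7.64/8.04)*100 = 4.9751 %


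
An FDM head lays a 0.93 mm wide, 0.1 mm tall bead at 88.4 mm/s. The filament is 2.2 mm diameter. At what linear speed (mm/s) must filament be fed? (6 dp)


Q = 0.93 * 0.1 * 88.4 = 8.2212 mm^3/s
A_fil = pi*(2.2/2)^2 = 3.80132711 mm^2
v_feed = 8.2212 / 3.80132711 = 2.162718 mm/s


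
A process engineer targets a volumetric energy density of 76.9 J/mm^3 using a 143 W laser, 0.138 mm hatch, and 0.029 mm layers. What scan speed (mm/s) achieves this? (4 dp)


v = 143 / (76.9*0.138*0.029) = 464.6571 mm/s


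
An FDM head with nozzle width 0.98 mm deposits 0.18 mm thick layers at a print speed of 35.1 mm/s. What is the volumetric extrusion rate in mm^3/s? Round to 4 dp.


Rate = 0.98 * 0.18 * 35.1 = 6.1916 mm^3/s


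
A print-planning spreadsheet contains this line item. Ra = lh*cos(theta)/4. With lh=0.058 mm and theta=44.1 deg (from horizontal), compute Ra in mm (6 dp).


Ra = 0.058 * cos(44.1) / 4 = 0.010413 mm


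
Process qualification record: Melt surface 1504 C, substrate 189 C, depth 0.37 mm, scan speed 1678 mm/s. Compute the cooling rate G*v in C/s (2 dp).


G = (1504-189)/0.37 = 3554.05405405 C/mm
CR = 3554.05405405 * 1678 = 5963702.7 C/s


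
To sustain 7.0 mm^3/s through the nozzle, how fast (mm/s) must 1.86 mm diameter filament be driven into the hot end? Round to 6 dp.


A = pi*(1.86/2)^2 = 2.717163
v = 7.0 / 2.717163 = 2.576216 mm/s


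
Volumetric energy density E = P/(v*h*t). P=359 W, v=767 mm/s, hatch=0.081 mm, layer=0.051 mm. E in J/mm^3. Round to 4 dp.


E = 359 / (767*0.081*0.051) = 113.3036 J/mm^3


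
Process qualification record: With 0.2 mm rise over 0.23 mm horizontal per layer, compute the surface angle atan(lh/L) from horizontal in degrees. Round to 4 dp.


angle = atan(0.2/0.23) = 41.0091 degrees


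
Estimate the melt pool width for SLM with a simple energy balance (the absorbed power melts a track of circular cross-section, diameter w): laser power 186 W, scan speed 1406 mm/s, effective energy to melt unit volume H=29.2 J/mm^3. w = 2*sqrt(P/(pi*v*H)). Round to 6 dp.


w = 2*sqrt(186/(pi*1406*29.2)) = 0.07595 mm


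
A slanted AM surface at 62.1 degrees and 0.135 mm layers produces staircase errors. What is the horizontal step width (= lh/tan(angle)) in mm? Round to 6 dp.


step = 0.135 / tan(62.1) = 0.071479 mm


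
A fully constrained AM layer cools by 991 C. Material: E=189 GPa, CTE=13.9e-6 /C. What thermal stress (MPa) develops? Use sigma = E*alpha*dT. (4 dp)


sigma = 189*1000 * 13.9e-6 * 991 = 2603.4561 MPa


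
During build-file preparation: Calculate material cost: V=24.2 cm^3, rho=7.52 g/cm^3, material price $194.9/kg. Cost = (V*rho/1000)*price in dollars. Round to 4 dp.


Mass = 24.2*7.52/1000 = 0.181984 kg
Cost = 0.181984 * 194.9 = 35.4687 $


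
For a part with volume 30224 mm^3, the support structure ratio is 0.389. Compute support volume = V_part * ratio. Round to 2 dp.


V_support = 30224 * 0.389 = 11757.14 mm^3


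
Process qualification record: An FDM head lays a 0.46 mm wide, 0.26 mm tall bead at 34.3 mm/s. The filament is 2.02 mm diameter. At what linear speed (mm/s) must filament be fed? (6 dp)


Q = 0.46 * 0.26 * 34.3 = 4.10228 mm^3/s
A_fil = pi*(2.02/2)^2 = 3.20473867 mm^2
v_feed = 4.10228 / 3.20473867 = 1.280067 mm/s


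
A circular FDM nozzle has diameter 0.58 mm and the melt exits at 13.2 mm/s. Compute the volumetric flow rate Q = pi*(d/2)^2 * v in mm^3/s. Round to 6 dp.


A = pi*(0.58/2)^2 = 0.26420794 mm^2
Q = 0.26420794 * 13.2 = 3.487545 mm^3/s


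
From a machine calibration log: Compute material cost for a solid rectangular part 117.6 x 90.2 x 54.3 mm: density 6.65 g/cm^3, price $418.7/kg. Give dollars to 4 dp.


V = 117.6 * 90.2 * 54.3 = 575988.336 mm^3 = 575.988336 cm^3
Mass = 575.988336 * 6.65 / 1000 = 3.83032243 kg
Cost = 3.83032243 * 418.7 = 1603.756 $


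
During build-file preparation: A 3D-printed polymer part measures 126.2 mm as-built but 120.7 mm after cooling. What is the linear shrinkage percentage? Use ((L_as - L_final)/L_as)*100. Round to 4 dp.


Shrinkage = ((126.2-120.7)/126.2)*100 = 4.3582 %


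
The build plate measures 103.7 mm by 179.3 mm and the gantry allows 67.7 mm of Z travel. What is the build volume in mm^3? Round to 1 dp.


V = 103.7 * 179.3 * 67.7 = 1258773.9 mm^3


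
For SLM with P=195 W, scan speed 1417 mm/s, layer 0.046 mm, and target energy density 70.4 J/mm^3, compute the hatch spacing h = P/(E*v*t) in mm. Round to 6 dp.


h = 195 / (70.4*1417*0.046) = 0.042495 mm


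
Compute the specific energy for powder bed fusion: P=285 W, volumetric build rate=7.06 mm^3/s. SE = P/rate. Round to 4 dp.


SE = 285 / 7.06 = 40.3683 J/mm^3


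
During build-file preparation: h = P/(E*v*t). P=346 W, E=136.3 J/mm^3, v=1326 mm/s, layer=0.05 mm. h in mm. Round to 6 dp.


h = 346 / (136.3*1326*0.05) = 0.038288 mm


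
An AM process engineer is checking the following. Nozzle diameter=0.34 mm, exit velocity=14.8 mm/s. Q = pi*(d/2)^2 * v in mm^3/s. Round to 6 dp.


A = pi*(0.34/2)^2 = 0.09079203 mm^2
Q = 0.09079203 * 14.8 = 1.343722 mm^3/s


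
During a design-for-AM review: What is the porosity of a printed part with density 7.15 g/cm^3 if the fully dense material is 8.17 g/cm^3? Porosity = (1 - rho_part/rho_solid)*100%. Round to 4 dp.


Porosity = (1-7.15/8.17)*100 = 12.4847 %


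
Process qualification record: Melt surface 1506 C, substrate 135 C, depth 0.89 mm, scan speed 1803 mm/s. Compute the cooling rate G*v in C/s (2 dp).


G = (1506-135)/0.89 = 1540.4494382 C/mm
CR = 1540.4494382 * 1803 = 2777430.34 C/s


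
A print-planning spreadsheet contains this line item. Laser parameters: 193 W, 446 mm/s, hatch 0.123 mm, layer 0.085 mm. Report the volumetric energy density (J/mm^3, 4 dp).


E = 193 / (446*0.123*0.085) = 41.3903 J/mm^3


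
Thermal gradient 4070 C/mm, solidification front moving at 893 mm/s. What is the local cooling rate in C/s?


CR = 4070 * 893 = 3634510 C/s


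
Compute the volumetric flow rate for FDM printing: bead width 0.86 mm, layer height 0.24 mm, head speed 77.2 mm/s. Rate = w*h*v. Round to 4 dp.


Rate = 0.86 * 0.24 * 77.2 = 15.9341 mm^3/s


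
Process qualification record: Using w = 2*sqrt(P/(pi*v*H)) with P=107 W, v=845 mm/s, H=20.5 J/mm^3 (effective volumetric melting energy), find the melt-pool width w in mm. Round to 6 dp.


w = 2*sqrt(107/(pi*845*20.5)) = 0.088683 mm


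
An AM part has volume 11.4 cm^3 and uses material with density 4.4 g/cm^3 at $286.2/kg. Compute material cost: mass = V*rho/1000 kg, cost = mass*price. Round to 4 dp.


Mass = 11.4*4.4/1000 = 0.05016 kg
Cost = 0.05016 * 286.2 = 14.3558 $


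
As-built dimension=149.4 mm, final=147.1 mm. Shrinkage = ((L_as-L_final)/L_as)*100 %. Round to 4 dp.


Shrinkage = ((149.4-147.1)/149.4)*100 = 1.5395 %


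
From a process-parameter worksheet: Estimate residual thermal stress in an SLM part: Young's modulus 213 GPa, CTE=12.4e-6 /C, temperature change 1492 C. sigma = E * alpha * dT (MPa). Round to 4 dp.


sigma = 213*1000 * 12.4e-6 * 1492 = 3940.6704 MPa


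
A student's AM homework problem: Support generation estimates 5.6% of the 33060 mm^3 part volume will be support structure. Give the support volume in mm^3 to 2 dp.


V_support = 33060 * 0.056 = 1851.36 mm^3


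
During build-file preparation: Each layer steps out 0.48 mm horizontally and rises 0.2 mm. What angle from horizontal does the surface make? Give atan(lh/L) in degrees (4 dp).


angle = atan(0.2/0.48) = 22.6199 degrees


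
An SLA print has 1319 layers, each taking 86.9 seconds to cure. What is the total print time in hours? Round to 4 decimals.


t = 1319 * 86.9 / 3600 = 31.8392 hrs


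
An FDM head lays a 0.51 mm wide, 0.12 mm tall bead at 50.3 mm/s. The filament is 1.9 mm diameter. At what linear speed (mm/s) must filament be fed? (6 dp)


Q = 0.51 * 0.12 * 50.3 = 3.07836 mm^3/s
A_fil = pi*(1.9/2)^2 = 2.83528737 mm^2
v_feed = 3.07836 / 2.83528737 = 1.085731 mm/s


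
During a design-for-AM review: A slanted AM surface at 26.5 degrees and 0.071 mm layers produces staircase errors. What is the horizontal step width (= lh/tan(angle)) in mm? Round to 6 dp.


step = 0.071 / tan(26.5) = 0.142404 mm


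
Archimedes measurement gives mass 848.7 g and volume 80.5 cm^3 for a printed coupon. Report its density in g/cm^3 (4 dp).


rho = 848.7 / 80.5 = 10.5429 g/cm^3


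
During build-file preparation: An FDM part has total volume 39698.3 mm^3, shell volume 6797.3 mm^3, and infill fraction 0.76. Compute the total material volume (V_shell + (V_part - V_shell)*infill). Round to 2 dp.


V_infill = (39698.3 - 6797.3) * 0.76 = 25004.76
V_total = 6797.3 + 25004.76 = 31802.06 mm^3


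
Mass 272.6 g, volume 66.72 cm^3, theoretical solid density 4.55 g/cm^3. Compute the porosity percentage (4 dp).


rho_part = 272.6 / 66.72 = 4.08573141 g/cm^3
Porosity = (1 - 4.08573141/4.55)*100 = 10.2037 %


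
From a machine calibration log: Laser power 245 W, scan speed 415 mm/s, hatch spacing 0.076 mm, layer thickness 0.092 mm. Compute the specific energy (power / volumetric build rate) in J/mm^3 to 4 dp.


Build rate = 415 * 0.076 * 0.092 = 2.90168 mm^3/s
SE = 245 / 2.90168 = 84.4338 J/mm^3


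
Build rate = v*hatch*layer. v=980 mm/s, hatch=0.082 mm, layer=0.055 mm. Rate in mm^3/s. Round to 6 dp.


Rate = 980 * 0.082 * 0.055 = 4.4198 mm^3/s


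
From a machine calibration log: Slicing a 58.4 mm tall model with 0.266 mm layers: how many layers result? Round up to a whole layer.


Layers = ceil(58.4/0.266) = 220


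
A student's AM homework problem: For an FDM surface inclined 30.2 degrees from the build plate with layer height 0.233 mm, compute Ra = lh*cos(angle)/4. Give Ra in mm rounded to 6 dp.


Ra = 0.233 * cos(30.2) / 4 = 0.050344 mm


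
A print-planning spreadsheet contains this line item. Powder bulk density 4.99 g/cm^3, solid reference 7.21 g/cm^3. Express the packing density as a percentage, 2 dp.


Packing = (4.99/7.21)*100 = 69.21 %


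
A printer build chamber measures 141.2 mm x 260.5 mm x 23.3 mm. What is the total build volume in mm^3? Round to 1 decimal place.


V = 141.2 * 260.5 * 23.3 = 857034.6 mm^3


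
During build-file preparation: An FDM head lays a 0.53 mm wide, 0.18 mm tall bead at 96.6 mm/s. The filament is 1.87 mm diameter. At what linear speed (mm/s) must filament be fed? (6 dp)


Q = 0.53 * 0.18 * 96.6 = 9.21564 mm^3/s
A_fil = pi*(1.87/2)^2 = 2.74645884 mm^2
v_feed = 9.21564 / 2.74645884 = 3.355463 mm/s


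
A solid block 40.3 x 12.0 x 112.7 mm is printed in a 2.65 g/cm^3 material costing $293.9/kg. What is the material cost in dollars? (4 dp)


V = 40.3 * 12.0 * 112.7 = 54501.72 mm^3 = 54.50172 cm^3
Mass = 54.50172 * 2.65 / 1000 = 0.14442956 kg
Cost = 0.14442956 * 293.9 = 42.4478 $


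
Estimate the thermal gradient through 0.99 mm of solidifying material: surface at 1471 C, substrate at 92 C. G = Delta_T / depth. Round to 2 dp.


G = (1471-92)/0.99 = 1392.93 C/mm


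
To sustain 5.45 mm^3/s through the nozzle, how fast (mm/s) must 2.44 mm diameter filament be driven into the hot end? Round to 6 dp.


A = pi*(2.44/2)^2 = 4.675947
v = 5.45 / 4.675947 = 1.165539 mm/s


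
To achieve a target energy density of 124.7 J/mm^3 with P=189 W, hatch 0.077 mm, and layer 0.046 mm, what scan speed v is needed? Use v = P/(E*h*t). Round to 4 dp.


v = 189 / (124.7*0.077*0.046) = 427.9044 mm/s


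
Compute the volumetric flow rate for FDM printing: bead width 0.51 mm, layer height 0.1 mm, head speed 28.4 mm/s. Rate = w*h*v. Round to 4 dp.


Rate = 0.51 * 0.1 * 28.4 = 1.4484 mm^3/s


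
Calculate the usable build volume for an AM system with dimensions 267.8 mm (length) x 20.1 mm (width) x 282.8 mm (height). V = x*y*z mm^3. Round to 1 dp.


V = 267.8 * 20.1 * 282.8 = 1522250.2 mm^3


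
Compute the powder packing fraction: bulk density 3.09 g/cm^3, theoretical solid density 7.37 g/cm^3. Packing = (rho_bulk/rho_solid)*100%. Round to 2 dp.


Packing = (3.09/7.37)*100 = 41.93 %


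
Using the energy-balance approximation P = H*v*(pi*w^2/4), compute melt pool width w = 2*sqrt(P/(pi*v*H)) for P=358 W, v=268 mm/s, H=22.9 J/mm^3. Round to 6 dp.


w = 2*sqrt(358/(pi*268*22.9)) = 0.272528 mm


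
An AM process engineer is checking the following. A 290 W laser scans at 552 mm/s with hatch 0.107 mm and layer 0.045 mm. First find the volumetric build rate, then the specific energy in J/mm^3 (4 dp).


Build rate = 552 * 0.107 * 0.045 = 2.65788 mm^3/s
SE = 290 / 2.65788 = 109.1095 J/mm^3


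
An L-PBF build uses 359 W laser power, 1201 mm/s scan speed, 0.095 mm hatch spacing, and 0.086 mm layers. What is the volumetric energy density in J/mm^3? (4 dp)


E = 359 / (1201*0.095*0.086) = 36.5872 J/mm^3


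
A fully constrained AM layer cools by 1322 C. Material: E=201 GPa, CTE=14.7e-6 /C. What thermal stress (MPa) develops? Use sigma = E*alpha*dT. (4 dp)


sigma = 201*1000 * 14.7e-6 * 1322 = 3906.1134 MPa


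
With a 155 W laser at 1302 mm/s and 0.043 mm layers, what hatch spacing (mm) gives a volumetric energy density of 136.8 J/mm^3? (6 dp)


h = 155 / (136.8*1302*0.043) = 0.020238 mm


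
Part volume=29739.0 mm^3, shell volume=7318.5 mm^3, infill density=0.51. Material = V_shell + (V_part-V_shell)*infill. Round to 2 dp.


V_infill = (29739.0 - 7318.5) * 0.51 = 11434.46
V_total = 7318.5 + 11434.46 = 18752.96 mm^3


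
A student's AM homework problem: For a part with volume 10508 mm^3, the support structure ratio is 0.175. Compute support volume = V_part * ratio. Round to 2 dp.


V_support = 10508 * 0.175 = 1838.9 mm^3


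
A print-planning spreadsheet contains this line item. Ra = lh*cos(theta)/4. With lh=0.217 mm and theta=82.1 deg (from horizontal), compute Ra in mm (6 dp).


Ra = 0.217 * cos(82.1) / 4 = 0.007456 mm


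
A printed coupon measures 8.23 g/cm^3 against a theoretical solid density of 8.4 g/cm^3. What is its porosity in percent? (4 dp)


Porosity = (1-8.23/8.4)*100 = 2.0238 %


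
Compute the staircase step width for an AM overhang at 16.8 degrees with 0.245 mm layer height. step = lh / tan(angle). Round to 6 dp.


step = 0.245 / tan(16.8) = 0.811479 mm


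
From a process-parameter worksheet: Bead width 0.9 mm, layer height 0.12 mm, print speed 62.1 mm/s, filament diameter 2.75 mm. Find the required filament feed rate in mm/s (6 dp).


Q = 0.9 * 0.12 * 62.1 = 6.7068 mm^3/s
A_fil = pi*(2.75/2)^2 = 5.93957361 mm^2
v_feed = 6.7068 / 5.93957361 = 1.129172 mm/s


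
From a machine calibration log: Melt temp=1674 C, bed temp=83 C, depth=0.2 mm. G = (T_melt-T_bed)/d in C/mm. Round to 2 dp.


G = (1674-83)/0.2 = 7955.0 C/mm


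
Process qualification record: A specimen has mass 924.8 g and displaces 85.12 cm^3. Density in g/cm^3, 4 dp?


rho = 924.8 / 85.12 = 10.8647 g/cm^3


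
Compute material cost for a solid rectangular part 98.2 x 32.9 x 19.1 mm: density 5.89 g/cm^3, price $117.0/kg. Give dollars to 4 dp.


V = 98.2 * 32.9 * 19.1 = 61707.898 mm^3 = 61.707898 cm^3
Mass = 61.707898 * 5.89 / 1000 = 0.36345952 kg
Cost = 0.36345952 * 117.0 = 42.5248 $


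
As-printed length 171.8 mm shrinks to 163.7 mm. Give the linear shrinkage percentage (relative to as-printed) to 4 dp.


Shrinkage = ((171.8-163.7)/171.8)*100 = 4.7148 %


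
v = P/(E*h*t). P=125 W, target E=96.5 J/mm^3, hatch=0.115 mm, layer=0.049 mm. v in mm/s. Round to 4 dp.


v = 125 / (96.5*0.115*0.049) = 229.8734 mm/s


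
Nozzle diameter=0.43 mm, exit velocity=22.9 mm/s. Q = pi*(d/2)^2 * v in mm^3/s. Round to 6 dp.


A = pi*(0.43/2)^2 = 0.14522012 mm^2
Q = 0.14522012 * 22.9 = 3.325541 mm^3/s


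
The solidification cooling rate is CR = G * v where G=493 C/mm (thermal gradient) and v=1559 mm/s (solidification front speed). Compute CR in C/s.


CR = 493 * 1559 = 768587 C/s


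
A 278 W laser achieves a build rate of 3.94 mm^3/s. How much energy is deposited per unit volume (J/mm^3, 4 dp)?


SE = 278 / 3.94 = 70.5584 J/mm^3


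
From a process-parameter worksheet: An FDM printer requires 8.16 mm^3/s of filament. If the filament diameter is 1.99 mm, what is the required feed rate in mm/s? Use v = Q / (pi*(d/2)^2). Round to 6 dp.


A = pi*(1.99/2)^2 = 3.110255
v = 8.16 / 3.110255 = 2.623579 mm/s


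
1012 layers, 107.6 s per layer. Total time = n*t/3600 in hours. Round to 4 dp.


t = 1012 * 107.6 / 3600 = 30.2476 hrs


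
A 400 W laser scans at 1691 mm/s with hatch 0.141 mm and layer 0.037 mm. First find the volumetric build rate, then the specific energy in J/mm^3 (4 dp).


Build rate = 1691 * 0.141 * 0.037 = 8.821947 mm^3/s
SE = 400 / 8.821947 = 45.3415 J/mm^3


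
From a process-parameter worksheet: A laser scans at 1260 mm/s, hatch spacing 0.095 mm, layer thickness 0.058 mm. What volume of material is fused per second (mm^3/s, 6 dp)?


Rate = 1260 * 0.095 * 0.058 = 6.9426 mm^3/s


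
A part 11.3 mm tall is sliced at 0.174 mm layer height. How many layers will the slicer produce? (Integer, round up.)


Layers = ceil(11.3/0.174) = 65


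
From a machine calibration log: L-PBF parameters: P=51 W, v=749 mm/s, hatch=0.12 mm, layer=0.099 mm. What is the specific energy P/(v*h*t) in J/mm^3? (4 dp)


Build rate = 749 * 0.12 * 0.099 = 8.89812 mm^3/s
SE = 51 / 8.89812 = 5.7315 J/mm^3


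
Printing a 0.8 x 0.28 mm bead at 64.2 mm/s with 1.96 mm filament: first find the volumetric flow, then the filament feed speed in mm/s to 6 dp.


Q = 0.8 * 0.28 * 64.2 = 14.3808 mm^3/s
A_fil = pi*(1.96/2)^2 = 3.01718558 mm^2
v_feed = 14.3808 / 3.01718558 = 4.766296 mm/s


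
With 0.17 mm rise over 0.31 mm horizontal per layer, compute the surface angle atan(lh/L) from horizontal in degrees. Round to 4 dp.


angle = atan(0.17/0.31) = 28.7398 degrees


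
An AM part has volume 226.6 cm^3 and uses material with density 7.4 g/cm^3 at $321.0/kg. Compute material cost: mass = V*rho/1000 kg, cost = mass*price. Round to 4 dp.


Mass = 226.6*7.4/1000 = 1.67684 kg
Cost = 1.67684 * 321.0 = 538.2656 $


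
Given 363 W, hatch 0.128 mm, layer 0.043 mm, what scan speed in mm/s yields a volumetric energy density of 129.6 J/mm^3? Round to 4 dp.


v = 363 / (129.6*0.128*0.043) = 508.8892 mm/s


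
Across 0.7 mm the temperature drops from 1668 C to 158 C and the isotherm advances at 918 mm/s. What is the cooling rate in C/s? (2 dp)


G = (1668-158)/0.7 = 2157.14285714 C/mm
CR = 2157.14285714 * 918 = 1980257.14 C/s


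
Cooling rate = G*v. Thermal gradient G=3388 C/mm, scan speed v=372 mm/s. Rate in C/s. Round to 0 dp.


CR = 3388 * 372 = 1260336 C/s


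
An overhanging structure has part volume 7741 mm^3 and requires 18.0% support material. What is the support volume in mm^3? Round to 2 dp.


V_support = 7741 * 0.18 = 1393.38 mm^3


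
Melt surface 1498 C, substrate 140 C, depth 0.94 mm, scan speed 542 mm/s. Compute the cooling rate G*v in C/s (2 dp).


G = (1498-140)/0.94 = 1444.68085106 C/mm
CR = 1444.68085106 * 542 = 783017.02 C/s


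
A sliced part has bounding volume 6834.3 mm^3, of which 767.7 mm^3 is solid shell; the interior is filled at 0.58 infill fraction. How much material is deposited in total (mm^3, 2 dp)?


V_infill = (6834.3 - 767.7) * 0.58 = 3518.63
V_total = 767.7 + 3518.63 = 4286.33 mm^3


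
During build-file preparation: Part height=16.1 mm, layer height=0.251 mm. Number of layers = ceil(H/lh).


Layers = ceil(16.1/0.251) = 65


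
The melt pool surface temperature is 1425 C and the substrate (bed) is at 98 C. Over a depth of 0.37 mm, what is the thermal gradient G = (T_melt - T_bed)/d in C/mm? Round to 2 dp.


G = (1425-98)/0.37 = 3586.49 C/mm


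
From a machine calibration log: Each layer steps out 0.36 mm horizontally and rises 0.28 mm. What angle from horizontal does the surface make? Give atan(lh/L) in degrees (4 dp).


angle = atan(0.28/0.36) = 37.875 degrees
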